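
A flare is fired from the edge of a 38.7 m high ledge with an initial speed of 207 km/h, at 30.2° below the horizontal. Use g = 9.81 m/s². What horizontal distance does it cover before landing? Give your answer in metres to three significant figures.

Convert: 207 km/h = 207/3.6 = 57.50 m/s.
vₓ = 57.50 cos 30.2° = 49.70 m/s; v_y0 = −28.92 m/s (downward).
The projectile lands when y = 38.7 + (−28.92) t − ½·9.81·t² = 0. Positive root: t = (−28.92 + √(28.92² + 2·9.81·38.7)) / 9.81 = (−28.92 + 39.95) / 9.81 = 1.124 s.
Horizontal distance: R = vₓ t = 49.70 × 1.124 = 55.85 m.

55.8 m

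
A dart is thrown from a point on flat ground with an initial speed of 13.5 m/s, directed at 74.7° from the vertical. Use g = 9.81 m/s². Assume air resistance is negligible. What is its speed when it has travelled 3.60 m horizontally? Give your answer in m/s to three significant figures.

13.0 m/s

vₓ = 13.50 sin 74.7° = 13.02 m/s; v_y0 = 13.50 cos 74.7° = 3.562 m/s.
At x = 3.60 m, t = x/vₓ = 3.60/13.02 = 0.2765 s.
Vertical velocity there: v_y = v_y0 − g t = 3.562 − 9.81 × 0.2765 = 0.8502 m/s.
Speed: √(vₓ² + v_y²) = √(13.02² + 0.8502²) = 13.05 m/s.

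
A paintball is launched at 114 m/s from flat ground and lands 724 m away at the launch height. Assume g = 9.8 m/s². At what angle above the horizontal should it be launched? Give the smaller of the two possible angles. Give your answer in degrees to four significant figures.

R = v₀² sin 2θ / g gives sin 2θ = gR/v₀² = 9.80·724/114² = 0.5460.
2θ = 33.09° or 180° − 33.09° = 146.9°, so θ = 16.54° or 73.46°.
The smaller angle is 16.54°.

16.54°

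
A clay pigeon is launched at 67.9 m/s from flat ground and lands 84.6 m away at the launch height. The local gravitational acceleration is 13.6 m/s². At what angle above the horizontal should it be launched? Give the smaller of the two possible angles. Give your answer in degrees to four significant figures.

7.226°

From R = (v₀²/g) sin 2θ: sin 2θ = 13.6 × 84.6 / 4610.4 = 0.2496.
2θ = 14.45° or 180° − 14.45° = 165.5°, so θ = 7.226° or 82.77°.
The smaller angle is 7.226°.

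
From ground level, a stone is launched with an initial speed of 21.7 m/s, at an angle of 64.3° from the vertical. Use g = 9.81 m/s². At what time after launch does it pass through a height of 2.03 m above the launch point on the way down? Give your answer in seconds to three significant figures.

1.67 s

Resolve: vₓ = 21.70 sin 64.3° = 19.55 m/s and v_y0 = 21.70 cos 64.3° = 9.410 m/s.
Require v_y0 t − ½ g t² = 2.03, i.e. 4.905 t² − 9.410 t + 2.03 = 0.
t = [9.410 ± √(9.410² − 2·9.81·2.03)] / 9.81 = (9.410 ± 6.980) / 9.81, so t = 0.2477 s or t = 1.671 s.
The descending-branch root is 1.671 s.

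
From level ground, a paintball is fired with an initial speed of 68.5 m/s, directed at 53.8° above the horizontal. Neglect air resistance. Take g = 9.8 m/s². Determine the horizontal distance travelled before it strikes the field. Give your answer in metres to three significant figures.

Resolve: vₓ = 68.50 cos 53.8° = 40.46 m/s and v_y0 = 68.50 sin 53.8° = 55.28 m/s.
Time aloft: T = 2 v_y0 / g = 2 × 55.28 / 9.80 = 11.28 s.
Range: R = vₓ T = 40.46 × 11.28 = 456.4 m.

456 m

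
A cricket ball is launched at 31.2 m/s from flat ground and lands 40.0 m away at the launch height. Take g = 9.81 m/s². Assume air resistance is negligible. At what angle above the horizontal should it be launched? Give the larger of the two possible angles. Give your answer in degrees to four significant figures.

78.11°

From R = (v₀²/g) sin 2θ: sin 2θ = 9.81 × 40.0 / 973.44 = 0.4031.
2θ = 23.77° or 180° − 23.77° = 156.2°, so θ = 11.89° or 78.11°.
The larger angle is 78.11°.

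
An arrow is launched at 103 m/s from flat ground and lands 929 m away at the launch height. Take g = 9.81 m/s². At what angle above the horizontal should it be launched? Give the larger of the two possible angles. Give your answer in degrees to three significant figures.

From R = (v₀²/g) sin 2θ: sin 2θ = 9.81 × 929 / 10609 = 0.8590.
2θ = 59.21° or 180° − 59.21° = 120.8°, so θ = 29.60° or 60.40°.
The larger angle is 60.40°.

60.4°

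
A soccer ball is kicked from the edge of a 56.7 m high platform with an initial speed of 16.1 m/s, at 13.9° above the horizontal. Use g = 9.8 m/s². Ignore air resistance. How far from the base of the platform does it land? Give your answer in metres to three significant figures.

59.7 m

vₓ = 16.10 cos 13.9° = 15.63 m/s; v_y0 = 16.10 sin 13.9° = 3.868 m/s.
With up positive and y = 0 at the ground: y(t) = 56.7 + (3.868) t − 4.900 t². Setting y = 0 and taking the positive root: t = [3.868 + √(3.868² + 2·9.80·56.7)] / 9.80 = (3.868 + 33.56) / 9.80 = 3.819 s.
Horizontal distance: R = vₓ t = 15.63 × 3.819 = 59.69 m.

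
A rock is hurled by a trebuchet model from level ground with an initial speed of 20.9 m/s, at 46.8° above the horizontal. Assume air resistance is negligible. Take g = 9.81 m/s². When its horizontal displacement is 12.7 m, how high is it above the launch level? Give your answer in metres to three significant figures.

Horizontal component vₓ = 20.90 cos 46.8° = 14.31 m/s; vertical v_y0 = 20.90 sin 46.8° = 15.24 m/s.
x = vₓ t ⇒ t = 12.7/14.31 = 0.8877 s.
Height: y = v_y0 t − ½ g t² = 15.24 × 0.8877 − 4.905 × 0.8877² = 13.52 − 3.865 = 9.659 m.

9.66 m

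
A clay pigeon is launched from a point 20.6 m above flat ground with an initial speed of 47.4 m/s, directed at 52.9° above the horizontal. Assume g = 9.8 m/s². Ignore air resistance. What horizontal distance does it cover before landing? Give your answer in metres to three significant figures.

235 m

Components: vₓ = 47.40 cos 52.9° = 28.59 m/s, v_y0 = 47.40 sin 52.9° = 37.81 m/s.
With up positive and y = 0 at the ground: y(t) = 20.6 + (37.81) t − 4.900 t². Setting y = 0 and taking the positive root: t = [37.81 + √(37.81² + 2·9.80·20.6)] / 9.80 = (37.81 + 42.81) / 9.80 = 8.226 s.
Horizontal distance: R = vₓ t = 28.59 × 8.226 = 235.2 m.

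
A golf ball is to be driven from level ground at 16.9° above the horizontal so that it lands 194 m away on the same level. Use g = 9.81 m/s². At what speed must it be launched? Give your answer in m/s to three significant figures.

Level-ground range: R = v₀² sin(2θ)/g, so v₀ = √(gR / sin 2θ).
v₀ = √(9.81 × 194 / sin 33.80°) = √(1903 / 0.5563) = √3421.1 = 58.49 m/s.

58.5 m/s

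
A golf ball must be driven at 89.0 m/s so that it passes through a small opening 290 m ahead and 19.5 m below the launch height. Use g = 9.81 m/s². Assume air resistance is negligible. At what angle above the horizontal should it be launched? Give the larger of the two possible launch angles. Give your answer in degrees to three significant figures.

79.6°

Trajectory: y = x tanθ − g x² (1 + tan²θ)/(2v₀²). With x = 290, y = −19.5, v₀ = 89.0, g = 9.81:
52.08 tan²θ − 290 tanθ + (32.58) = 0.
tanθ = [290 ± √(290² − 4 × 52.08 × (32.58))] / (2 × 52.08) = (290 ± 278.1) / 104.2, giving tanθ = 0.1147 or 5.454.
θ = 6.543° or 79.61°; the larger is 79.61°.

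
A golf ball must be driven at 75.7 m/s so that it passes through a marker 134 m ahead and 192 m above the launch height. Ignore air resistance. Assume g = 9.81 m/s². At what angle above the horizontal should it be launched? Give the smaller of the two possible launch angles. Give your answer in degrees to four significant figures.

63.57°

Trajectory: y = x tanθ − g x² (1 + tan²θ)/(2v₀²). With x = 134, y = 192, v₀ = 75.7, g = 9.81:
15.37 tan²θ − 134 tanθ + (207.4) = 0.
tanθ = [134 ± √(134² − 4 × 15.37 × (207.4))] / (2 × 15.37) = (134 ± 72.16) / 30.74, giving tanθ = 2.012 or 6.707.
θ = 63.57° or 81.52°; the smaller is 63.57°.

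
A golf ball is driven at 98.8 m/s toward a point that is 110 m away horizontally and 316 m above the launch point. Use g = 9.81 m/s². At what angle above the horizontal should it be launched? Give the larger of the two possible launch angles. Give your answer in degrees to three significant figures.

Trajectory: y = x tanθ − g x² (1 + tan²θ)/(2v₀²). With x = 110, y = 316, v₀ = 98.8, g = 9.81:
6.080 tan²θ − 110 tanθ + (322.1) = 0.
tanθ = [110 ± √(110² − 4 × 6.080 × (322.1))] / (2 × 6.080) = (110 ± 65.32) / 12.16, giving tanθ = 3.674 or 14.42.
θ = 74.77° or 86.03°; the larger is 86.03°.

86.0°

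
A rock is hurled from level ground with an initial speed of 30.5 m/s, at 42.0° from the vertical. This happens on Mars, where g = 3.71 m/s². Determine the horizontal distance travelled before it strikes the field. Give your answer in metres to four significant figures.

Horizontal component vₓ = 30.50 sin 42.0° = 20.41 m/s; vertical v_y0 = 30.50 cos 42.0° = 22.67 m/s.
Time aloft: T = 2 v_y0 / g = 2 × 22.67 / 3.71 = 12.22 s.
Horizontal distance R = vₓ T = 20.41 × 12.22 = 249.4 m.

249.4 m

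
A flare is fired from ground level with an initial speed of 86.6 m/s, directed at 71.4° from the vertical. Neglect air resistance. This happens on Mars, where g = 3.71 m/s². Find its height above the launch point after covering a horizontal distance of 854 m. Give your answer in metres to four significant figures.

Components: vₓ = 86.60 sin 71.4° = 82.08 m/s, v_y0 = 86.60 cos 71.4° = 27.62 m/s.
x = vₓ t ⇒ t = 854/82.08 = 10.40 s.
Height: y = v_y0 t − ½ g t² = 27.62 × 10.40 − 1.855 × 10.40² = 287.4 − 200.8 = 86.58 m.

86.58 m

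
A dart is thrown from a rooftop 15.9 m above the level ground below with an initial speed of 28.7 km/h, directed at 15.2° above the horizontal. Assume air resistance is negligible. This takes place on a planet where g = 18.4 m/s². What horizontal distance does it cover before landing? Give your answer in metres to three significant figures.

Convert: 28.7 km/h = 28.7/3.6 = 7.972 m/s.
vₓ = 7.972 cos 15.2° = 7.693 m/s; v_y0 = 7.972 sin 15.2° = 2.090 m/s.
The projectile lands when y = 15.9 + (2.090) t − ½·18.4·t² = 0. Positive root: t = (2.090 + √(2.090² + 2·18.4·15.9)) / 18.4 = (2.090 + 24.28) / 18.4 = 1.433 s.
Horizontal distance: R = vₓ t = 7.693 × 1.433 = 11.03 m.

11.0 m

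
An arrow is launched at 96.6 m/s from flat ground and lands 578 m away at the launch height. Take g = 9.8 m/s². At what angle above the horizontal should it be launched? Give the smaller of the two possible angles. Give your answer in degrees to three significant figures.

18.7°

Level-ground range R = v₀² sin(2θ)/g ⇒ sin(2θ) = gR/v₀² = 9.80 × 578 / 96.6² = 0.6070.
2θ = 37.37° or 180° − 37.37° = 142.6°, so θ = 18.69° or 71.31°.
The smaller angle is 18.69°.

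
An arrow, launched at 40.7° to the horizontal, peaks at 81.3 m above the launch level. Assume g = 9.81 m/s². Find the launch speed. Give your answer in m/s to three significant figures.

At the peak v_y = 0, so v_y0 = √(2gH) = √(2 × 9.81 × 81.3) = 39.94 m/s.
v_y0 = v₀ sin θ ⇒ v₀ = 39.94 / sin 40.7° = 61.25 m/s.

61.2 m/s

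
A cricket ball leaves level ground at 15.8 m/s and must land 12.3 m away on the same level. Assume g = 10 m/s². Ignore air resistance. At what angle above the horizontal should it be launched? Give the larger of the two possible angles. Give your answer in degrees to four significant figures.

From R = (v₀²/g) sin 2θ: sin 2θ = 10.0 × 12.3 / 249.64 = 0.4927.
2θ = 29.52° or 180° − 29.52° = 150.5°, so θ = 14.76° or 75.24°.
The larger angle is 75.24°.

75.24°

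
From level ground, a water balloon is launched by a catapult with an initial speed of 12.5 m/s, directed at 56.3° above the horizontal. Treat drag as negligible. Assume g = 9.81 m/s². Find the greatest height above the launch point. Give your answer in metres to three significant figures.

5.51 m

Horizontal component vₓ = 12.50 cos 56.3° = 6.936 m/s; vertical v_y0 = 12.50 sin 56.3° = 10.40 m/s.
Maximum height: H = v_y0² / (2g) = 10.40² / (2 × 9.81) = 5.512 m.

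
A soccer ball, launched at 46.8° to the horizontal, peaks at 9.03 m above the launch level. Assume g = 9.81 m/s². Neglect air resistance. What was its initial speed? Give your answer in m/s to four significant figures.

At the peak v_y = 0, so v_y0 = √(2gH) = √(2 × 9.81 × 9.03) = 13.31 m/s.
v_y0 = v₀ sin θ ⇒ v₀ = 13.31 / sin 46.8° = 18.26 m/s.

18.26 m/s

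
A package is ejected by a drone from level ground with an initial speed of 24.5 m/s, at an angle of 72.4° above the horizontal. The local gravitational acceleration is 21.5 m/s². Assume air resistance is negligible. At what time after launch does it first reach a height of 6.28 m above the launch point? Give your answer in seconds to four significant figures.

vₓ = 24.50 cos 72.4° = 7.408 m/s; v_y0 = 24.50 sin 72.4° = 23.35 m/s.
Require v_y0 t − ½ g t² = 6.28, i.e. 10.75 t² − 23.35 t + 6.28 = 0.
t = [23.35 ± √(23.35² − 2·21.5·6.28)] / 21.5 = (23.35 ± 16.59) / 21.5, so t = 0.3144 s or t = 1.858 s.
The first (ascending) time is 0.3144 s.

0.3144 s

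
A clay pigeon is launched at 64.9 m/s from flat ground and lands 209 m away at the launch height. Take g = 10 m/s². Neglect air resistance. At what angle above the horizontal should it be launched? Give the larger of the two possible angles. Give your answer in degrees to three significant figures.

From R = (v₀²/g) sin 2θ: sin 2θ = 10.0 × 209 / 4212.0 = 0.4962.
2θ = 29.75° or 180° − 29.75° = 150.3°, so θ = 14.87° or 75.13°.
The larger angle is 75.13°.

75.1°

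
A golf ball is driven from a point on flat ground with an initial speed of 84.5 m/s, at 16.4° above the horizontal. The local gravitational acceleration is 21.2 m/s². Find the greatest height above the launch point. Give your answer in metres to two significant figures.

13 m

vₓ = 84.50 cos 16.4° = 81.06 m/s; v_y0 = 84.50 sin 16.4° = 23.86 m/s.
Maximum height: H = v_y0² / (2g) = 23.86² / (2 × 21.2) = 13.42 m.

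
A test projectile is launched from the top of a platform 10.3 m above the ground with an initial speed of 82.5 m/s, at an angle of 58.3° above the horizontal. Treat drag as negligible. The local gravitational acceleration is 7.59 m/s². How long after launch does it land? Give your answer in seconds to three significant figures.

18.6 s

Horizontal component vₓ = 82.50 cos 58.3° = 43.35 m/s; vertical v_y0 = 82.50 sin 58.3° = 70.19 m/s.
With up positive and y = 0 at the ground: y(t) = 10.3 + (70.19) t − 3.795 t². Setting y = 0 and taking the positive root: t = [70.19 + √(70.19² + 2·7.59·10.3)] / 7.59 = (70.19 + 71.30) / 7.59 = 18.64 s.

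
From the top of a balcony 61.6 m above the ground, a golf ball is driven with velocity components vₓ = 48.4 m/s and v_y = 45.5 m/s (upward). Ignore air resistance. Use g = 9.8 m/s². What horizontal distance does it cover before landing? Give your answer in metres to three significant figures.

507 m

With up positive and y = 0 at the ground: y(t) = 61.6 + (45.50) t − 4.900 t². Setting y = 0 and taking the positive root: t = [45.50 + √(45.50² + 2·9.80·61.6)] / 9.80 = (45.50 + 57.25) / 9.80 = 10.48 s.
Horizontal distance: R = vₓ t = 48.40 × 10.48 = 507.5 m.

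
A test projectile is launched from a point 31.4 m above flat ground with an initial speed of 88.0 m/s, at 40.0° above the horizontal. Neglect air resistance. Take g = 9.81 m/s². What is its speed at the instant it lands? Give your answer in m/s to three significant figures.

Horizontal component vₓ = 88.00 cos 40.0° = 67.41 m/s; vertical v_y0 = 88.00 sin 40.0° = 56.57 m/s.
With up positive and y = 0 at the ground: y(t) = 31.4 + (56.57) t − 4.905 t². Setting y = 0 and taking the positive root: t = [56.57 + √(56.57² + 2·9.81·31.4)] / 9.81 = (56.57 + 61.77) / 9.81 = 12.06 s.
Vertical velocity at impact: v_y = v_y0 − g t = 56.57 − 9.81 × 12.06 = −61.77 m/s.
Speed: |v| = √(vₓ² + v_y²) = √(67.41² + 61.77²) = 91.43 m/s.

91.4 m/s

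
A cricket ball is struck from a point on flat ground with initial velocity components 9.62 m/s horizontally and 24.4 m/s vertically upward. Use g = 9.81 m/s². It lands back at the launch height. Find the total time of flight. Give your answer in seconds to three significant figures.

Time of flight on level ground: T = 2 v_y0 / g = 2 × 24.40 / 9.81 = 4.975 s.

4.97 s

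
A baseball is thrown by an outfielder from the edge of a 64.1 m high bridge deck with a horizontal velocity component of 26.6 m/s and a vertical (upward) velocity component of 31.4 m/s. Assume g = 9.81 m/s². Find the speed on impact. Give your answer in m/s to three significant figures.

With up positive and y = 0 at the ground: y(t) = 64.1 + (31.40) t − 4.905 t². Setting y = 0 and taking the positive root: t = [31.40 + √(31.40² + 2·9.81·64.1)] / 9.81 = (31.40 + 47.37) / 9.81 = 8.029 s.
Vertical velocity at impact: v_y = v_y0 − g t = 31.40 − 9.81 × 8.029 = −47.37 m/s.
Speed: |v| = √(vₓ² + v_y²) = √(26.60² + 47.37²) = 54.32 m/s.

54.3 m/s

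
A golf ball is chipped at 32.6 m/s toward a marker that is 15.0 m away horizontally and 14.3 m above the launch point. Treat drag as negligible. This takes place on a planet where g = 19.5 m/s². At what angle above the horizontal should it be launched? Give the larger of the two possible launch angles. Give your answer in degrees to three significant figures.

Trajectory: y = x tanθ − g x² (1 + tan²θ)/(2v₀²). With x = 15.0, y = 14.3, v₀ = 32.6, g = 19.5:
2.064 tan²θ − 15.0 tanθ + (16.36) = 0.
tanθ = [15.0 ± √(15.0² − 4 × 2.064 × (16.36))] / (2 × 2.064) = (15.0 ± 9.481) / 4.128, giving tanθ = 1.337 or 5.930.
θ = 53.20° or 80.43°; the larger is 80.43°.

80.4°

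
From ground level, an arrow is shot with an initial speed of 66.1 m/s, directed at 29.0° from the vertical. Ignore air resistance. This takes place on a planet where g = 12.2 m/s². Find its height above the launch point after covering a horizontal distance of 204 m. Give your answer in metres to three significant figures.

121 m

Resolve: vₓ = 66.10 sin 29.0° = 32.05 m/s and v_y0 = 66.10 cos 29.0° = 57.81 m/s.
x = vₓ t ⇒ t = 204/32.05 = 6.366 s.
Height: y = v_y0 t − ½ g t² = 57.81 × 6.366 − 6.100 × 6.366² = 368.0 − 247.2 = 120.8 m.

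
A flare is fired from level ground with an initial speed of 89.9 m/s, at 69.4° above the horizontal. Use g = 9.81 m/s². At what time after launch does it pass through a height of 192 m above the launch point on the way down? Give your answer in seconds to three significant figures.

14.4 s

Horizontal component vₓ = 89.90 cos 69.4° = 31.63 m/s; vertical v_y0 = 89.90 sin 69.4° = 84.15 m/s.
Height y(t) = 84.15 t − 4.905 t² = 192 gives 4.905 t² − 84.15 t + 192 = 0.
t = [84.15 ± √(84.15² − 2·9.81·192)] / 9.81 = (84.15 ± 57.57) / 9.81, so t = 2.710 s or t = 14.45 s.
The descending-branch root is 14.45 s.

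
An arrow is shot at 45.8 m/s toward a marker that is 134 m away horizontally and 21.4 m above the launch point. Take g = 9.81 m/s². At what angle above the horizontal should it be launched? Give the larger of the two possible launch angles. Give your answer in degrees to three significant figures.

Trajectory: y = x tanθ − g x² (1 + tan²θ)/(2v₀²). With x = 134, y = 21.4, v₀ = 45.8, g = 9.81:
41.99 tan²θ − 134 tanθ + (63.39) = 0.
tanθ = [134 ± √(134² − 4 × 41.99 × (63.39))] / (2 × 41.99) = (134 ± 85.50) / 83.97, giving tanθ = 0.5776 or 2.614.
θ = 30.01° or 69.06°; the larger is 69.06°.

69.1°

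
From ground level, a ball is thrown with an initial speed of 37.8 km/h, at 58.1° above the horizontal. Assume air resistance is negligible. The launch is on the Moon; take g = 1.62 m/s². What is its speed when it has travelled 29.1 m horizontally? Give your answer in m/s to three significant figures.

Convert: 37.8 km/h = 37.8/3.6 = 10.50 m/s.
vₓ = 10.50 cos 58.1° = 5.549 m/s; v_y0 = 10.50 sin 58.1° = 8.914 m/s.
x = vₓ t ⇒ t = 29.1/5.549 = 5.245 s.
Vertical velocity there: v_y = v_y0 − g t = 8.914 − 1.62 × 5.245 = 0.4180 m/s.
Speed: √(vₓ² + v_y²) = √(5.549² + 0.4180²) = 5.564 m/s.

5.56 m/s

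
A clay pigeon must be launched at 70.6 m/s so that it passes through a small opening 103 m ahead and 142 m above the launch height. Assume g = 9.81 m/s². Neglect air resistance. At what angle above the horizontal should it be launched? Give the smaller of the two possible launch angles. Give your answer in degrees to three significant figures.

Trajectory: y = x tanθ − g x² (1 + tan²θ)/(2v₀²). With x = 103, y = 142, v₀ = 70.6, g = 9.81:
10.44 tan²θ − 103 tanθ + (152.4) = 0.
tanθ = [103 ± √(103² − 4 × 10.44 × (152.4))] / (2 × 10.44) = (103 ± 65.14) / 20.88, giving tanθ = 1.813 or 8.053.
θ = 61.12° or 82.92°; the smaller is 61.12°.

61.1°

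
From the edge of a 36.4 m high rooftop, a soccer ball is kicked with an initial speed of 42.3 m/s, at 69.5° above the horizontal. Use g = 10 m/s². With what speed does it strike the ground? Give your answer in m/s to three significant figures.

vₓ = 42.30 cos 69.5° = 14.81 m/s; v_y0 = 42.30 sin 69.5° = 39.62 m/s.
Vertical motion (up positive, ground at y = 0): 5.000 t² − (39.62) t − 36.4 = 0, so t = (39.62 + √(39.62² + 2·10.0·36.4)) / 10.0 = (39.62 + 47.94) / 10.0 = 8.756 s.
Vertical velocity at impact: v_y = v_y0 − g t = 39.62 − 10.0 × 8.756 = −47.94 m/s.
Speed: |v| = √(vₓ² + v_y²) = √(14.81² + 47.94²) = 50.17 m/s.

50.2 m/s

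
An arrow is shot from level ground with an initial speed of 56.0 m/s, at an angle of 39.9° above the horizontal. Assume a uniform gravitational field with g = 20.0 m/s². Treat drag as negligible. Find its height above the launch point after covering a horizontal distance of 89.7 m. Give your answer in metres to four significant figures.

Components: vₓ = 56.00 cos 39.9° = 42.96 m/s, v_y0 = 56.00 sin 39.9° = 35.92 m/s.
Time to reach x = 89.7 m: t = x/vₓ = 89.7/42.96 = 2.088 s.
Height: y = v_y0 t − ½ g t² = 35.92 × 2.088 − 10.00 × 2.088² = 75.00 − 43.59 = 31.41 m.

31.41 m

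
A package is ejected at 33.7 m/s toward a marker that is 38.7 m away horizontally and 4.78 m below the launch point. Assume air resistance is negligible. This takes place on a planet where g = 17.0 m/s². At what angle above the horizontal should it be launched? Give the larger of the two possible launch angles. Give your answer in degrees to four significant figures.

73.03°

Trajectory: y = x tanθ − g x² (1 + tan²θ)/(2v₀²). With x = 38.7, y = −4.78, v₀ = 33.7, g = 17.0:
11.21 tan²θ − 38.7 tanθ + (6.429) = 0.
tanθ = [38.7 ± √(38.7² − 4 × 11.21 × (6.429))] / (2 × 11.21) = (38.7 ± 34.78) / 22.42, giving tanθ = 0.1750 or 3.277.
θ = 9.926° or 73.03°; the larger is 73.03°.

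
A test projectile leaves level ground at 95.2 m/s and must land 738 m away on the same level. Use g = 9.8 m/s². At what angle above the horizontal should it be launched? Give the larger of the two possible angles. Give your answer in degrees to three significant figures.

Level-ground range R = v₀² sin(2θ)/g ⇒ sin(2θ) = gR/v₀² = 9.80 × 738 / 95.2² = 0.7980.
2θ = 52.94° or 180° − 52.94° = 127.1°, so θ = 26.47° or 63.53°.
The larger angle is 63.53°.

63.5°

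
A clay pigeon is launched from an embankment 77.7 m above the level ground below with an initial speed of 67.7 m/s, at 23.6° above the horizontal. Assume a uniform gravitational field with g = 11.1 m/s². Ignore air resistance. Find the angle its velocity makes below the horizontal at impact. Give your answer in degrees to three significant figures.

38.6°

Resolve: vₓ = 67.70 cos 23.6° = 62.04 m/s and v_y0 = 67.70 sin 23.6° = 27.10 m/s.
Vertical motion (up positive, ground at y = 0): 5.550 t² − (27.10) t − 77.7 = 0, so t = (27.10 + √(27.10² + 2·11.1·77.7)) / 11.1 = (27.10 + 49.59) / 11.1 = 6.910 s.
At impact: v_y = v_y0 − g t = −49.59 m/s; vₓ = 62.04 m/s.
Angle below horizontal: arctan(|v_y|/vₓ) = arctan(49.59/62.04) = 38.64°.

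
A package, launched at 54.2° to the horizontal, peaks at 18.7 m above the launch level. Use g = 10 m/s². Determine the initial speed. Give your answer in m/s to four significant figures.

At the peak v_y = 0, so v_y0 = √(2gH) = √(2 × 10.0 × 18.7) = 19.34 m/s.
v_y0 = v₀ sin θ ⇒ v₀ = 19.34 / sin 54.2° = 23.84 m/s.

23.84 m/s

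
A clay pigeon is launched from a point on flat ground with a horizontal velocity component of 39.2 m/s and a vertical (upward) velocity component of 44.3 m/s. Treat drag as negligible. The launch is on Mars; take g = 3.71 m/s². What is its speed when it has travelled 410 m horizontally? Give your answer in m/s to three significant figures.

x = vₓ t ⇒ t = 410/39.20 = 10.46 s.
Vertical velocity there: v_y = v_y0 − g t = 44.30 − 3.71 × 10.46 = 5.496 m/s.
Speed: √(vₓ² + v_y²) = √(39.20² + 5.496²) = 39.58 m/s.

39.6 m/s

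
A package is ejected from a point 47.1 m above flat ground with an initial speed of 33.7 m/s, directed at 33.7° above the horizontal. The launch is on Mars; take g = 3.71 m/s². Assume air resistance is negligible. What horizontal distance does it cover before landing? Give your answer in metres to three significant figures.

341 m

vₓ = 33.70 cos 33.7° = 28.04 m/s; v_y0 = 33.70 sin 33.7° = 18.70 m/s.
Vertical motion (up positive, ground at y = 0): 1.855 t² − (18.70) t − 47.1 = 0, so t = (18.70 + √(18.70² + 2·3.71·47.1)) / 3.71 = (18.70 + 26.44) / 3.71 = 12.17 s.
Horizontal distance: R = vₓ t = 28.04 × 12.17 = 341.1 m.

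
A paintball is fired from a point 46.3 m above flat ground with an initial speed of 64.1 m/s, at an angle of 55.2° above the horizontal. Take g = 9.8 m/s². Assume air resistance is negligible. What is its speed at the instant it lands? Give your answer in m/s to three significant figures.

70.8 m/s

Horizontal component vₓ = 64.10 cos 55.2° = 36.58 m/s; vertical v_y0 = 64.10 sin 55.2° = 52.64 m/s.
The projectile lands when y = 46.3 + (52.64) t − ½·9.80·t² = 0. Positive root: t = (52.64 + √(52.64² + 2·9.80·46.3)) / 9.80 = (52.64 + 60.65) / 9.80 = 11.56 s.
Vertical velocity at impact: v_y = v_y0 − g t = 52.64 − 9.80 × 11.56 = −60.65 m/s.
Speed: |v| = √(vₓ² + v_y²) = √(36.58² + 60.65²) = 70.83 m/s.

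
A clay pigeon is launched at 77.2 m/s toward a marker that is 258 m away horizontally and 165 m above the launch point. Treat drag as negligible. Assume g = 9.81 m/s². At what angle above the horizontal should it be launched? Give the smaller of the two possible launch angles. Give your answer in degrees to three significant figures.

Trajectory: y = x tanθ − g x² (1 + tan²θ)/(2v₀²). With x = 258, y = 165, v₀ = 77.2, g = 9.81:
54.78 tan²θ − 258 tanθ + (219.8) = 0.
tanθ = [258 ± √(258² − 4 × 54.78 × (219.8))] / (2 × 54.78) = (258 ± 135.7) / 109.6, giving tanθ = 1.117 or 3.593.
θ = 48.15° or 74.45°; the smaller is 48.15°.

48.2°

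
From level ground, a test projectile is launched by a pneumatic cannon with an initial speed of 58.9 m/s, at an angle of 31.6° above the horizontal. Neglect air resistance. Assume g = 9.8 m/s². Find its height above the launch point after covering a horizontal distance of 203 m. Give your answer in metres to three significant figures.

44.7 m

Resolve: vₓ = 58.90 cos 31.6° = 50.17 m/s and v_y0 = 58.90 sin 31.6° = 30.86 m/s.
At x = 203 m, t = x/vₓ = 203/50.17 = 4.047 s.
Height: y = v_y0 t − ½ g t² = 30.86 × 4.047 − 4.900 × 4.047² = 124.9 − 80.23 = 44.65 m.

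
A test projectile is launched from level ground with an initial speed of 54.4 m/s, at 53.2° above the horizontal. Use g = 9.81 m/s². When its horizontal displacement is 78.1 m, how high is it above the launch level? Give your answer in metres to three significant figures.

76.2 m

Resolve: vₓ = 54.40 cos 53.2° = 32.59 m/s and v_y0 = 54.40 sin 53.2° = 43.56 m/s.
x = vₓ t ⇒ t = 78.1/32.59 = 2.397 s.
Height: y = v_y0 t − ½ g t² = 43.56 × 2.397 − 4.905 × 2.397² = 104.4 − 28.17 = 76.22 m.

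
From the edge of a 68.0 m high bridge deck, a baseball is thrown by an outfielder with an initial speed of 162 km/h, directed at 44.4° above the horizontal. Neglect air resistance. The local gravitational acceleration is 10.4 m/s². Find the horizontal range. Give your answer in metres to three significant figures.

Convert: 162 km/h = 162/3.6 = 45.00 m/s.
Components: vₓ = 45.00 cos 44.4° = 32.15 m/s, v_y0 = 45.00 sin 44.4° = 31.48 m/s.
Vertical motion (up positive, ground at y = 0): 5.200 t² − (31.48) t − 68.0 = 0, so t = (31.48 + √(31.48² + 2·10.4·68.0)) / 10.4 = (31.48 + 49.05) / 10.4 = 7.744 s.
Horizontal distance: R = vₓ t = 32.15 × 7.744 = 249.0 m.

249 m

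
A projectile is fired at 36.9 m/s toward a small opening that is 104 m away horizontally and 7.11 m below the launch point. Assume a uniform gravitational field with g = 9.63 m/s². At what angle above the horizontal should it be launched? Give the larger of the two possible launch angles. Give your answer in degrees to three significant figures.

Trajectory: y = x tanθ − g x² (1 + tan²θ)/(2v₀²). With x = 104, y = −7.11, v₀ = 36.9, g = 9.63:
38.25 tan²θ − 104 tanθ + (31.14) = 0.
tanθ = [104 ± √(104² − 4 × 38.25 × (31.14))] / (2 × 38.25) = (104 ± 77.80) / 76.50, giving tanθ = 0.3426 or 2.377.
θ = 18.91° or 67.18°; the larger is 67.18°.

67.2°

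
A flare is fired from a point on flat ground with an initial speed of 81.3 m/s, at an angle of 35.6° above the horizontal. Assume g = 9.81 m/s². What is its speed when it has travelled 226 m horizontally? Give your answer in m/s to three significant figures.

Horizontal component vₓ = 81.30 cos 35.6° = 66.11 m/s; vertical v_y0 = 81.30 sin 35.6° = 47.33 m/s.
x = vₓ t ⇒ t = 226/66.11 = 3.419 s.
Vertical velocity there: v_y = v_y0 − g t = 47.33 − 9.81 × 3.419 = 13.79 m/s.
Speed: √(vₓ² + v_y²) = √(66.11² + 13.79²) = 67.53 m/s.

67.5 m/s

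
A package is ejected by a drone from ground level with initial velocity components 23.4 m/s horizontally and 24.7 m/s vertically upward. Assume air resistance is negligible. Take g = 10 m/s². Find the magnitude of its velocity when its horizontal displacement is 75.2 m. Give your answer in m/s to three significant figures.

24.6 m/s

Time to reach x = 75.2 m: t = x/vₓ = 75.2/23.40 = 3.214 s.
Vertical velocity there: v_y = v_y0 − g t = 24.70 − 10.0 × 3.214 = −7.437 m/s.
Speed: √(vₓ² + v_y²) = √(23.40² + 7.437²) = 24.55 m/s.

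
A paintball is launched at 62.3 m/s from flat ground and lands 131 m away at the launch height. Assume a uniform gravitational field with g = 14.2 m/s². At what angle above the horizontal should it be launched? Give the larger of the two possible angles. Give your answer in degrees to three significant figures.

Level-ground range R = v₀² sin(2θ)/g ⇒ sin(2θ) = gR/v₀² = 14.2 × 131 / 62.3² = 0.4793.
2θ = 28.64° or 180° − 28.64° = 151.4°, so θ = 14.32° or 75.68°.
The larger angle is 75.68°.

75.7°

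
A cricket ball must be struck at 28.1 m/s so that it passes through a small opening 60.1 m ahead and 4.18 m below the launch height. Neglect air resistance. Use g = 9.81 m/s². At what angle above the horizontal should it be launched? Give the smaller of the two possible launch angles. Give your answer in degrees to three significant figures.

19.3°

Trajectory: y = x tanθ − g x² (1 + tan²θ)/(2v₀²). With x = 60.1, y = −4.18, v₀ = 28.1, g = 9.81:
22.44 tan²θ − 60.1 tanθ + (18.26) = 0.
tanθ = [60.1 ± √(60.1² − 4 × 22.44 × (18.26))] / (2 × 22.44) = (60.1 ± 44.42) / 44.88, giving tanθ = 0.3494 or 2.329.
θ = 19.26° or 66.76°; the smaller is 19.26°.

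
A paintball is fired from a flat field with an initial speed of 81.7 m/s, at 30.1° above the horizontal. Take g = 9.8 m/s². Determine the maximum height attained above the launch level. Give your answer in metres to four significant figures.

85.65 m

Horizontal component vₓ = 81.70 cos 30.1° = 70.68 m/s; vertical v_y0 = 81.70 sin 30.1° = 40.97 m/s.
Maximum height: H = v_y0² / (2g) = 40.97² / (2 × 9.80) = 85.65 m.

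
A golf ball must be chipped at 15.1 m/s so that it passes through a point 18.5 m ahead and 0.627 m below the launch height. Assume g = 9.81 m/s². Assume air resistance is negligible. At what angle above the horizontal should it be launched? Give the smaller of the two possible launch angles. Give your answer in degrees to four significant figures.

Trajectory: y = x tanθ − g x² (1 + tan²θ)/(2v₀²). With x = 18.5, y = −0.627, v₀ = 15.1, g = 9.81:
7.363 tan²θ − 18.5 tanθ + (6.736) = 0.
tanθ = [18.5 ± √(18.5² − 4 × 7.363 × (6.736))] / (2 × 7.363) = (18.5 ± 12.00) / 14.73, giving tanθ = 0.4417 or 2.071.
θ = 23.83° or 64.23°; the smaller is 23.83°.

23.83°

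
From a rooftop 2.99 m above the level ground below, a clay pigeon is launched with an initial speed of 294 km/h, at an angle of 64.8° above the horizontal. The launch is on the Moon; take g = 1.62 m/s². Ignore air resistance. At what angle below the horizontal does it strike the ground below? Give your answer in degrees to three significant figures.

64.8°

Convert: 294 km/h = 294/3.6 = 81.67 m/s.
Components: vₓ = 81.67 cos 64.8° = 34.77 m/s, v_y0 = 81.67 sin 64.8° = 73.89 m/s.
The projectile lands when y = 2.99 + (73.89) t − ½·1.62·t² = 0. Positive root: t = (73.89 + √(73.89² + 2·1.62·2.99)) / 1.62 = (73.89 + 73.96) / 1.62 = 91.27 s.
At impact: v_y = v_y0 − g t = −73.96 m/s; vₓ = 34.77 m/s.
Angle below horizontal: arctan(|v_y|/vₓ) = arctan(73.96/34.77) = 64.82°.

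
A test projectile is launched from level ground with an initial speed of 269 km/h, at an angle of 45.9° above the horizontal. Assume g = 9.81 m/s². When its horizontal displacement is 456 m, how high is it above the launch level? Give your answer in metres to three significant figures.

Convert: 269 km/h = 269/3.6 = 74.72 m/s.
Horizontal component vₓ = 74.72 cos 45.9° = 52.00 m/s; vertical v_y0 = 74.72 sin 45.9° = 53.66 m/s.
At x = 456 m, t = x/vₓ = 456/52.00 = 8.769 s.
Height: y = v_y0 t − ½ g t² = 53.66 × 8.769 − 4.905 × 8.769² = 470.6 − 377.2 = 93.37 m.

93.4 m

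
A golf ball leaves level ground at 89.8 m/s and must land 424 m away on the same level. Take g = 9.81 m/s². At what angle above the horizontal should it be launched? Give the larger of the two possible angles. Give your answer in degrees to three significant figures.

From R = (v₀²/g) sin 2θ: sin 2θ = 9.81 × 424 / 8064.0 = 0.5158.
2θ = 31.05° or 180° − 31.05° = 148.9°, so θ = 15.53° or 74.47°.
The larger angle is 74.47°.

74.5°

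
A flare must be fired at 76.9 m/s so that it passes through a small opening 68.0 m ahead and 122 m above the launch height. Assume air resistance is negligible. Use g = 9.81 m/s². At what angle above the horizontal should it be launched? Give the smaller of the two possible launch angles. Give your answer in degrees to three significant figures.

Trajectory: y = x tanθ − g x² (1 + tan²θ)/(2v₀²). With x = 68.0, y = 122, v₀ = 76.9, g = 9.81:
3.835 tan²θ − 68.0 tanθ + (125.8) = 0.
tanθ = [68.0 ± √(68.0² − 4 × 3.835 × (125.8))] / (2 × 3.835) = (68.0 ± 51.90) / 7.671, giving tanθ = 2.099 or 15.63.
θ = 64.53° or 86.34°; the smaller is 64.53°.

64.5°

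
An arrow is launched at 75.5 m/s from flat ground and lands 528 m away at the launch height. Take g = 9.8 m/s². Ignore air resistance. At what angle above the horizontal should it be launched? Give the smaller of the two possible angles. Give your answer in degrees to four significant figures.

R = v₀² sin 2θ / g gives sin 2θ = gR/v₀² = 9.80·528/75.5² = 0.9077.
2θ = 65.20° or 180° − 65.20° = 114.8°, so θ = 32.60° or 57.40°.
The smaller angle is 32.60°.

32.60°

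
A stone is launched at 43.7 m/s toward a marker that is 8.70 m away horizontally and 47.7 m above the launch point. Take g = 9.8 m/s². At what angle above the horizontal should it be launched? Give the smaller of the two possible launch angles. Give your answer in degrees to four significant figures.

81.16°

Trajectory: y = x tanθ − g x² (1 + tan²θ)/(2v₀²). With x = 8.70, y = 47.7, v₀ = 43.7, g = 9.80:
0.1942 tan²θ − 8.70 tanθ + (47.89) = 0.
tanθ = [8.70 ± √(8.70² − 4 × 0.1942 × (47.89))] / (2 × 0.1942) = (8.70 ± 6.204) / 0.3884, giving tanθ = 6.427 or 38.37.
θ = 81.16° or 88.51°; the smaller is 81.16°.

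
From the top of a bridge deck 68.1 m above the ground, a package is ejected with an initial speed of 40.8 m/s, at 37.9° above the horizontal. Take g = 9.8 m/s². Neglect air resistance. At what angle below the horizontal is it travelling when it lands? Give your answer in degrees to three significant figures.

54.0°

Components: vₓ = 40.80 cos 37.9° = 32.19 m/s, v_y0 = 40.80 sin 37.9° = 25.06 m/s.
Vertical motion (up positive, ground at y = 0): 4.900 t² − (25.06) t − 68.1 = 0, so t = (25.06 + √(25.06² + 2·9.80·68.1)) / 9.80 = (25.06 + 44.30) / 9.80 = 7.078 s.
At impact: v_y = v_y0 − g t = −44.30 m/s; vₓ = 32.19 m/s.
Angle below horizontal: arctan(|v_y|/vₓ) = arctan(44.30/32.19) = 54.00°.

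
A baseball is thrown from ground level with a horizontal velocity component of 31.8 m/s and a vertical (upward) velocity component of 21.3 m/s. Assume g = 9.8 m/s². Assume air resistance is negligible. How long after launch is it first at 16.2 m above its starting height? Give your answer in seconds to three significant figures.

Require v_y0 t − ½ g t² = 16.2, i.e. 4.900 t² − 21.30 t + 16.2 = 0.
Quadratic formula: t = (21.30 ± √136.17) / 9.80 = (21.30 ± 11.67) / 9.80 → t = 0.9827 s or 3.364 s.
The first (ascending) time is 0.9827 s.

0.983 s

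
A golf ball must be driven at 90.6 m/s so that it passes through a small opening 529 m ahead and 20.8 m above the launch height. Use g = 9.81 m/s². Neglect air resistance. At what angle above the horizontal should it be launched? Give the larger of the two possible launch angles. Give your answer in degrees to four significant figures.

70.05°

Trajectory: y = x tanθ − g x² (1 + tan²θ)/(2v₀²). With x = 529, y = 20.8, v₀ = 90.6, g = 9.81:
167.2 tan²θ − 529 tanθ + (188.0) = 0.
tanθ = [529 ± √(529² − 4 × 167.2 × (188.0))] / (2 × 167.2) = (529 ± 392.5) / 334.4, giving tanθ = 0.4081 or 2.755.
θ = 22.20° or 70.05°; the larger is 70.05°.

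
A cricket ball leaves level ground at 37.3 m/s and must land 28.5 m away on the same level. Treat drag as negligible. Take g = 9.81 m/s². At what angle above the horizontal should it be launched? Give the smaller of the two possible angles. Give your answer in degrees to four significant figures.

From R = (v₀²/g) sin 2θ: sin 2θ = 9.81 × 28.5 / 1391.3 = 0.2010.
2θ = 11.59° or 180° − 11.59° = 168.4°, so θ = 5.796° or 84.20°.
The smaller angle is 5.796°.

5.796°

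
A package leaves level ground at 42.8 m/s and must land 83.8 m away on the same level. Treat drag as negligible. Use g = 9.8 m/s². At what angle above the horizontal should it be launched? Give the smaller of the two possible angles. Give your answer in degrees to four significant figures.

From R = (v₀²/g) sin 2θ: sin 2θ = 9.80 × 83.8 / 1831.8 = 0.4483.
2θ = 26.64° or 180° − 26.64° = 153.4°, so θ = 13.32° or 76.68°.
The smaller angle is 13.32°.

13.32°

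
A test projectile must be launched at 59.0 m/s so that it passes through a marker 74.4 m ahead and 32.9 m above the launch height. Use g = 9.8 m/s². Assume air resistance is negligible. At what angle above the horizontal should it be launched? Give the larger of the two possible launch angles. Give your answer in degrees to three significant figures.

83.6°

Trajectory: y = x tanθ − g x² (1 + tan²θ)/(2v₀²). With x = 74.4, y = 32.9, v₀ = 59.0, g = 9.80:
7.792 tan²θ − 74.4 tanθ + (40.69) = 0.
tanθ = [74.4 ± √(74.4² − 4 × 7.792 × (40.69))] / (2 × 7.792) = (74.4 ± 65.32) / 15.58, giving tanθ = 0.5825 or 8.966.
θ = 30.22° or 83.64°; the larger is 83.64°.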